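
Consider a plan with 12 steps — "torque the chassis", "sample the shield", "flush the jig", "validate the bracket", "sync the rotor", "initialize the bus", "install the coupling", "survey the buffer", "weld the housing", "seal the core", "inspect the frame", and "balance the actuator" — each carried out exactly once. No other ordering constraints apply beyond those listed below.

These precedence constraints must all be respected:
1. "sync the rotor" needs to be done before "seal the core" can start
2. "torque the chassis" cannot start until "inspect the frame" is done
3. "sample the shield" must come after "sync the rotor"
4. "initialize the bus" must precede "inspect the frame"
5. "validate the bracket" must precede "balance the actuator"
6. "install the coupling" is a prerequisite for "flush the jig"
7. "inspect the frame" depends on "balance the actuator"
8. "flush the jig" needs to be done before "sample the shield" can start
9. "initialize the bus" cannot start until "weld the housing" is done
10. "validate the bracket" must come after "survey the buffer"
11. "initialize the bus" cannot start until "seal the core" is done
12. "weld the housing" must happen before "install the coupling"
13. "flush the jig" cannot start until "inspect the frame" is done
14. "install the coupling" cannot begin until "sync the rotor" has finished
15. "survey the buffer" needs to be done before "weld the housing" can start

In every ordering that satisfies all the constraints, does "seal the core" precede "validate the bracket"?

No

Nothing in the constraints links "seal the core" and "validate the bracket"; they are unordered relative to each other.
So "seal the core" can come before "validate the bracket" or after — it is not forced.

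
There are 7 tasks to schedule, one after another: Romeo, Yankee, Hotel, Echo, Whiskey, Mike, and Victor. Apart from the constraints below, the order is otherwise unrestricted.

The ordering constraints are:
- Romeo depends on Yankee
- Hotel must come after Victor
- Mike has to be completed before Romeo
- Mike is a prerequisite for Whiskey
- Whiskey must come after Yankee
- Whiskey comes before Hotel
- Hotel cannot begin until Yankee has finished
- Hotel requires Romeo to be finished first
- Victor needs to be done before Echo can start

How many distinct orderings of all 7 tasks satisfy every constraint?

80

3 tasks have no prerequisites (Yankee, Mike, Victor), so any of them could come first.
Systematically extending each partial ordering one task at a time and counting, there are 80 complete orderings.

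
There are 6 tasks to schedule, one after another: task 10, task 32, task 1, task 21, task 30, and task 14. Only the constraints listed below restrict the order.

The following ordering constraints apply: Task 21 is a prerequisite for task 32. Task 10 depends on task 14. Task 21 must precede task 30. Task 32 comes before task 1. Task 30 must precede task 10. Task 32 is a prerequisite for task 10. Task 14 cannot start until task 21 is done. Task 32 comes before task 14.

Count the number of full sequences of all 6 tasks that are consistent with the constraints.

11

Only task 21 has no prerequisites, so it must go first.
Enumerating by repeatedly choosing an available task (one whose prerequisites are all placed) gives 11 distinct complete orderings.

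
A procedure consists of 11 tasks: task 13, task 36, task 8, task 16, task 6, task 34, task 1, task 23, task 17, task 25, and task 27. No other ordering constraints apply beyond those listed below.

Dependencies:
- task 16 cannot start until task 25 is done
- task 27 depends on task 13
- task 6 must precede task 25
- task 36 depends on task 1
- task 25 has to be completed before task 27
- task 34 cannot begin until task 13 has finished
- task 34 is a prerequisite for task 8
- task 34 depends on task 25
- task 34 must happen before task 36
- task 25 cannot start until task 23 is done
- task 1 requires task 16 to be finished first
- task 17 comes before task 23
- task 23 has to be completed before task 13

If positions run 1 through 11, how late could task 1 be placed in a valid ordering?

10

The only task forced after task 1 (directly or by a chain) is task 36.
So at least 1 task follows task 1, putting task 1 no later than position 10. That position is achievable by scheduling everything else first.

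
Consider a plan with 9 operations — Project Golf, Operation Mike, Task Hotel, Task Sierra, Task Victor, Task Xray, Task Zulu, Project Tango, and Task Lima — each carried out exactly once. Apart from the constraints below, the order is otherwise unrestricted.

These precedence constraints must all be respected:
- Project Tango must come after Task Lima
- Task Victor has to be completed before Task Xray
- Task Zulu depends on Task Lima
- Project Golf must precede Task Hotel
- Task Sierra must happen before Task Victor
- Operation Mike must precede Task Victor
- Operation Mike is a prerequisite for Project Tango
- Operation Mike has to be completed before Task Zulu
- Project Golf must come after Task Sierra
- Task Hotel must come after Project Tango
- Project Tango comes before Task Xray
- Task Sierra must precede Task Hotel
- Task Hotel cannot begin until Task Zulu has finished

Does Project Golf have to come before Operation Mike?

No chain of constraints connects Project Golf to Operation Mike in either direction.
A valid ordering placing Operation Mike before Project Golf exists, so the answer is no.

No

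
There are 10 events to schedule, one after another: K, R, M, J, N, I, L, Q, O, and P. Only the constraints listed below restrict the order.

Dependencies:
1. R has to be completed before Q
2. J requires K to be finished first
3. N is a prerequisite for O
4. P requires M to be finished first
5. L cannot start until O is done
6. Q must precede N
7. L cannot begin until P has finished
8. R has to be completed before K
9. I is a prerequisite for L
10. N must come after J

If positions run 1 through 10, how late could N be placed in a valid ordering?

The events that are forced after N, directly or by a chain of constraints, are L, O. That's 2 events.
With 2 mandatory successors out of 10 events total, the latest slot for N is 10−2 = 8, and it's reachable by doing all non-successors before N.

8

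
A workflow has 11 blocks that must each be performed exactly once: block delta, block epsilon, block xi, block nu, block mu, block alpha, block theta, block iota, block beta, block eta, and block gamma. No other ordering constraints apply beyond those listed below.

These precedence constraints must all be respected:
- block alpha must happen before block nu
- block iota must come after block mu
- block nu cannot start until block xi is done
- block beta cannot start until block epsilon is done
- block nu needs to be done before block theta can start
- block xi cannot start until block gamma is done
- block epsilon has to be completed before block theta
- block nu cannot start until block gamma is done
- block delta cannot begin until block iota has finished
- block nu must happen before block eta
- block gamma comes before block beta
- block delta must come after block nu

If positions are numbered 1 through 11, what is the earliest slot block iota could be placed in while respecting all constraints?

2

Working backwards through the constraints from block iota, its only required predecessor is block mu.
So at minimum 1 block comes before block iota, putting block iota no earlier than position 2. That position is achievable by scheduling exactly that predecessor first.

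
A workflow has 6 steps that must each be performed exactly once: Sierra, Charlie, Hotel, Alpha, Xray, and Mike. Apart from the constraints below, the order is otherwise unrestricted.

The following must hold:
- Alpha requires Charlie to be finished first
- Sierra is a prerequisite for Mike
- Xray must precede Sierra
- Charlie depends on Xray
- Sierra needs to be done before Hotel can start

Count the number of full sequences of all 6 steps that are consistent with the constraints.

Only Xray has no prerequisites, so it must go first.
Systematically extending each partial ordering one step at a time and counting, there are 20 complete orderings.

20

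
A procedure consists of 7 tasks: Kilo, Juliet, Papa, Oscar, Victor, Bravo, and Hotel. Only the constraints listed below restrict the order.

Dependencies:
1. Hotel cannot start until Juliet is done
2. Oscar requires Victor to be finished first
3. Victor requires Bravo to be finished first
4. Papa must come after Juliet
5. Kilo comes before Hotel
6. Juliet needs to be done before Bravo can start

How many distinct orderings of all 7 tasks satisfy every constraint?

80

The tasks with no prerequisites are Kilo, Juliet; any of them can be placed first.
Systematically extending each partial ordering one task at a time and counting, there are 80 complete orderings.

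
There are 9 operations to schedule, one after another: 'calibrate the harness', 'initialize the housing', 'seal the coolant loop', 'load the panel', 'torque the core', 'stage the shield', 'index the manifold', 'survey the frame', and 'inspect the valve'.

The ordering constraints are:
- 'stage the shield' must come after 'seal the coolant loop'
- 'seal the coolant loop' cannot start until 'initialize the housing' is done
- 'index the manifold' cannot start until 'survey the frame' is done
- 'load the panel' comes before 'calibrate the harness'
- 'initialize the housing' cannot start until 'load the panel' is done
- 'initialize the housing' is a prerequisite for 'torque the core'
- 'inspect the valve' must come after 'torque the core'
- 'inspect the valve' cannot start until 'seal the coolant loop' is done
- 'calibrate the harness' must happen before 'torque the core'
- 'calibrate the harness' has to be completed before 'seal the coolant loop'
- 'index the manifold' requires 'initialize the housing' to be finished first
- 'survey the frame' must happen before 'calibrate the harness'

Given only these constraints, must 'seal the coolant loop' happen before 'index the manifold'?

No

Nothing in the constraints links 'seal the coolant loop' and 'index the manifold'; they are unordered relative to each other.
There exist valid orderings with 'index the manifold' before 'seal the coolant loop', so 'seal the coolant loop' is not required to come first.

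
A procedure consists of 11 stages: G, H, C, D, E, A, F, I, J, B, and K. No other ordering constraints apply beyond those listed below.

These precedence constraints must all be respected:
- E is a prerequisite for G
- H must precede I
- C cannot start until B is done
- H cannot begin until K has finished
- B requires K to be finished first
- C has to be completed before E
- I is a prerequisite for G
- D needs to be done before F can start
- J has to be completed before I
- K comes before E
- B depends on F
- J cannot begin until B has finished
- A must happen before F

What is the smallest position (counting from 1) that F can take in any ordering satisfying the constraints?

3

The stages that are forced before F, directly or transitively, are D, A. That's 2 stages.
So at minimum 2 stages come before F, putting F no earlier than position 3. That position is achievable by scheduling exactly those predecessors first.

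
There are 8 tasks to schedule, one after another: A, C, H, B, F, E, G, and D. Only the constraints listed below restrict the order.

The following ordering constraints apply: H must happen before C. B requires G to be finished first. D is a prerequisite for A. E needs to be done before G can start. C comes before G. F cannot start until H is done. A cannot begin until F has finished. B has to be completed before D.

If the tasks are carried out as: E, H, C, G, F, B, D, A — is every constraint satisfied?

Yes

Every stated constraint is respected: F sits at position 5, ahead of A at position 8, and each of the other listed pairs likewise has the predecessor earlier in the sequence.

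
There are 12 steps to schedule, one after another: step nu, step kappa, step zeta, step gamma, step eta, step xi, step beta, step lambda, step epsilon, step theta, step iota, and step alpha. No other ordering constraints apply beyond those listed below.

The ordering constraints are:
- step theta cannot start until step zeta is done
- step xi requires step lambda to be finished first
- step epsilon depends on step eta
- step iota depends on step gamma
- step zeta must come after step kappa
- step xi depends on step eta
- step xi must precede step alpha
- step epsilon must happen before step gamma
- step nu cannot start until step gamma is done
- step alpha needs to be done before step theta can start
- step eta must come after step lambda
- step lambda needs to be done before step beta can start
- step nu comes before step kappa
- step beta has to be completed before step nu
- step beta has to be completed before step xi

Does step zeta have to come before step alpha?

Nothing in the constraints links step zeta and step alpha; they are unordered relative to each other.
There exist valid orderings with step alpha before step zeta, so step zeta is not required to come first.

No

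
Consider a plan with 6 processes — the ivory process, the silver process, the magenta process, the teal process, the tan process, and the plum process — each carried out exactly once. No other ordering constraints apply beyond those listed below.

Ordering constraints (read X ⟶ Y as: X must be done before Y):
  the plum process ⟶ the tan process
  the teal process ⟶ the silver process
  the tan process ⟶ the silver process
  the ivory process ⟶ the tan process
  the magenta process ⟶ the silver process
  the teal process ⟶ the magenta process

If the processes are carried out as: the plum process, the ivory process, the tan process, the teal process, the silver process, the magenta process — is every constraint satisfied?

No

The sequence places the silver process ahead of the magenta process.
That contradicts the constraint that the magenta process must precede the silver process.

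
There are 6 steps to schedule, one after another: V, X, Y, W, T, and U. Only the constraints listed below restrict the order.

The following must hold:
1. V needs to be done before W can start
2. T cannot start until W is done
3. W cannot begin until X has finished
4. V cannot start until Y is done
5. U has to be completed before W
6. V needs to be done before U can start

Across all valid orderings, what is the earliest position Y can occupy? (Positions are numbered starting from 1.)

Nothing is required before Y; it can be the very first step.

1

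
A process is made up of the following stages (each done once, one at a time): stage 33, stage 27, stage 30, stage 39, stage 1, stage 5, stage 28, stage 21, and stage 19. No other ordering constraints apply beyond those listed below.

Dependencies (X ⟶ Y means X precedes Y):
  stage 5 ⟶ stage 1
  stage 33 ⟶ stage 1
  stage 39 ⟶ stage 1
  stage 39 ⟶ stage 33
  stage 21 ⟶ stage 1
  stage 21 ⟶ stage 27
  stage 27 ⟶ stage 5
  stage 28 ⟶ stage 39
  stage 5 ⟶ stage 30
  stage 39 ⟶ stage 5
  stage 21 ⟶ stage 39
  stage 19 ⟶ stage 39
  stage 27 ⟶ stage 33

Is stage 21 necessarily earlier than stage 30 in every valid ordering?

Yes

Chaining the stated constraints: stage 21 → stage 27 → stage 5 → stage 30.
Hence stage 21 necessarily comes before stage 30.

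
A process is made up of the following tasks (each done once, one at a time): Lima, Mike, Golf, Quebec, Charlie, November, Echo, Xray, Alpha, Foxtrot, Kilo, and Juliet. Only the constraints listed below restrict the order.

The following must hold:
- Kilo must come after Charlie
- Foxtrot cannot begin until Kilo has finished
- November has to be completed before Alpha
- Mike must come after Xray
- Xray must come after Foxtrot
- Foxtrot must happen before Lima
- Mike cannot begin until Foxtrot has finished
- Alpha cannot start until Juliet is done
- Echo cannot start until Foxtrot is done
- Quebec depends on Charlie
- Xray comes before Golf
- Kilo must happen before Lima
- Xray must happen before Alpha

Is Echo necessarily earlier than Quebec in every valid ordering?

No

Nothing in the constraints links Echo and Quebec; they are unordered relative to each other.
There exist valid orderings with Quebec before Echo, so Echo is not required to come first.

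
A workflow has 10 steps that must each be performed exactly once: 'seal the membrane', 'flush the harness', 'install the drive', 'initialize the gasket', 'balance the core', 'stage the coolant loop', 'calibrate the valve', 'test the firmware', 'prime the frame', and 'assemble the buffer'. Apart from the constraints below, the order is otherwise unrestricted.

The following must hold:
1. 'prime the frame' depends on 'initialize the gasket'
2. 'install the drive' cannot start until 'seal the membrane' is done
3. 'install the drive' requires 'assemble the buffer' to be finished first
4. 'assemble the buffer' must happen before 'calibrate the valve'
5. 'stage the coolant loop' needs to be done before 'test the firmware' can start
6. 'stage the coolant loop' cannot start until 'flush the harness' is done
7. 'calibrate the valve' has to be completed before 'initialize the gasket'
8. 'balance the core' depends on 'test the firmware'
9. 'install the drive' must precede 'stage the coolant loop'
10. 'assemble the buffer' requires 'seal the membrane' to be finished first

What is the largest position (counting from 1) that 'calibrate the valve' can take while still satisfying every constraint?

8

The steps that are forced after 'calibrate the valve', directly or by a chain of constraints, are 'initialize the gasket', 'prime the frame'. That's 2 steps.
So at least 2 steps follow 'calibrate the valve', putting 'calibrate the valve' no later than position 8. That position is achievable by scheduling everything else first.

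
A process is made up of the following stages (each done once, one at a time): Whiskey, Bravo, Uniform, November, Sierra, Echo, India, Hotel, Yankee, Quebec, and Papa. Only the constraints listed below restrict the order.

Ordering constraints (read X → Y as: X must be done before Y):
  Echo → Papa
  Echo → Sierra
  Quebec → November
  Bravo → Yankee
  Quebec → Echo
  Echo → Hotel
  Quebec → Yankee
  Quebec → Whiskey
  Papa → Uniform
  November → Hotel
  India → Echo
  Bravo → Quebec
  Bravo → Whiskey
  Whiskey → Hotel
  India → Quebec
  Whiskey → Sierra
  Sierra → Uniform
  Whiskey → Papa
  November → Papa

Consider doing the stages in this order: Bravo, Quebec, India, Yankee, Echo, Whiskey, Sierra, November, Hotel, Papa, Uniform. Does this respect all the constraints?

The sequence places Quebec ahead of India.
But one of the constraints requires India before Quebec, so this ordering violates it.

No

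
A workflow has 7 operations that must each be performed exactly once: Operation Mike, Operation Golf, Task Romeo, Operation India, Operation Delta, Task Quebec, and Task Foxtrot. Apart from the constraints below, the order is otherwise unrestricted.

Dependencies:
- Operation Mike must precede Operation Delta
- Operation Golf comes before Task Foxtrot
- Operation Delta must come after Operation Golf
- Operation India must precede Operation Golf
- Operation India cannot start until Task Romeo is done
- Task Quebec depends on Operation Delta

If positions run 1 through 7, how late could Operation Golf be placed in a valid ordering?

The operations that are forced after Operation Golf, directly or by a chain of constraints, are Operation Delta, Task Quebec, Task Foxtrot. That's 3 operations.
So at least 3 operations follow Operation Golf, putting Operation Golf no later than position 4. That position is achievable by scheduling everything else first.

4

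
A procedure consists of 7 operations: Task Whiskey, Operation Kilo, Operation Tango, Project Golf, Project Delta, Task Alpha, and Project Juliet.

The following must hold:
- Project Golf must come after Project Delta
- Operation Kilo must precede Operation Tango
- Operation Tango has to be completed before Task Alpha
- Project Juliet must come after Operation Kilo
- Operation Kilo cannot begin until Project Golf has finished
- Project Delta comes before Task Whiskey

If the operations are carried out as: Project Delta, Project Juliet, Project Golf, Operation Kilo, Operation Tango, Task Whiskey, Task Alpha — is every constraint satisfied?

The sequence places Project Juliet ahead of Operation Kilo.
Since Operation Kilo is required before Project Juliet, the ordering is invalid.

No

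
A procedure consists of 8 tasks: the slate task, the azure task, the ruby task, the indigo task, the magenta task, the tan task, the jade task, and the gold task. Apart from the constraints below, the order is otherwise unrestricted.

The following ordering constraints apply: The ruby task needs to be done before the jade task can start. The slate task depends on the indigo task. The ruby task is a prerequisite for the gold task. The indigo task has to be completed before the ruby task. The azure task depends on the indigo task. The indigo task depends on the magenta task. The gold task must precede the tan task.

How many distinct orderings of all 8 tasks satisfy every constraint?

The magenta task is the only task with nothing required before it, so every ordering starts there.
Systematically extending each partial ordering one task at a time and counting, there are 90 complete orderings.

90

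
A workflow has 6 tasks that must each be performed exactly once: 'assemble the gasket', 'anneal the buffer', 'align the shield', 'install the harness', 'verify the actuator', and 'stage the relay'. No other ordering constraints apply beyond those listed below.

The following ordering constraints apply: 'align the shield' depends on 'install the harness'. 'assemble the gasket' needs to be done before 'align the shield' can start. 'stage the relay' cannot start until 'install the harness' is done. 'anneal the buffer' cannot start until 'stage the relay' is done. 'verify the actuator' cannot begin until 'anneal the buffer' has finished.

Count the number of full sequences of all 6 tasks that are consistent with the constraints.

The tasks with no prerequisites are 'assemble the gasket', 'install the harness'; any of them can be placed first.
Enumerating by repeatedly choosing an available task (one whose prerequisites are all placed) gives 14 distinct complete orderings.

14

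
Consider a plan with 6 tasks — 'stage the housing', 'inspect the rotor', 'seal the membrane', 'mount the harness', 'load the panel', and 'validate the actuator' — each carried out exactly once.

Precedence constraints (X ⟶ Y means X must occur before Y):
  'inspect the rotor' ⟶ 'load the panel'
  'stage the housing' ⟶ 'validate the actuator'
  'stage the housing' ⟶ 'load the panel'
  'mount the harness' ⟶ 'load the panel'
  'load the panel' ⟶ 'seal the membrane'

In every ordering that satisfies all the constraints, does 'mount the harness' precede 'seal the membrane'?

Following the dependencies: 'mount the harness' → 'load the panel' → 'seal the membrane'.
So 'mount the harness' must precede 'seal the membrane' in any valid ordering.

Yes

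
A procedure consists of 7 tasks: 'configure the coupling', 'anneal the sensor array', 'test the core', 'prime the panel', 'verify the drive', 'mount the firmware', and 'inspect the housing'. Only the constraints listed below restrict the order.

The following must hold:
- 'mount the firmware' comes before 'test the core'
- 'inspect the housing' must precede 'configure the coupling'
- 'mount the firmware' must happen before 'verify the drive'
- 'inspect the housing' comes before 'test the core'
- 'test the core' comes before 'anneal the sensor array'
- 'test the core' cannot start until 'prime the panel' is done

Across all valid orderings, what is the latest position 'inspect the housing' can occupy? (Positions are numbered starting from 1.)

4

Following every chain forward from 'inspect the housing', the tasks that must come later are 'configure the coupling', 'anneal the sensor array', 'test the core' — 3 of them.
With 3 mandatory successors out of 7 tasks total, the latest slot for 'inspect the housing' is 7−3 = 4, and it's reachable by doing all non-successors before 'inspect the housing'.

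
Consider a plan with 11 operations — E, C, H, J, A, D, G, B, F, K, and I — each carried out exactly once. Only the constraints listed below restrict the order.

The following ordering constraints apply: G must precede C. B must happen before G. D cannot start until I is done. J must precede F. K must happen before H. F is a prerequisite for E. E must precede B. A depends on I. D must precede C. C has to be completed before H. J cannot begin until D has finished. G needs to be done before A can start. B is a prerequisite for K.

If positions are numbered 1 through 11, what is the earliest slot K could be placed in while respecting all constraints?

7

Working backwards through the constraints from K, its full set of required predecessors is E, J, D, B, F, I — 6 of them.
With 6 mandatory predecessors, the earliest K can sit is position 6+1 = 7, and placing just those 6 first achieves it.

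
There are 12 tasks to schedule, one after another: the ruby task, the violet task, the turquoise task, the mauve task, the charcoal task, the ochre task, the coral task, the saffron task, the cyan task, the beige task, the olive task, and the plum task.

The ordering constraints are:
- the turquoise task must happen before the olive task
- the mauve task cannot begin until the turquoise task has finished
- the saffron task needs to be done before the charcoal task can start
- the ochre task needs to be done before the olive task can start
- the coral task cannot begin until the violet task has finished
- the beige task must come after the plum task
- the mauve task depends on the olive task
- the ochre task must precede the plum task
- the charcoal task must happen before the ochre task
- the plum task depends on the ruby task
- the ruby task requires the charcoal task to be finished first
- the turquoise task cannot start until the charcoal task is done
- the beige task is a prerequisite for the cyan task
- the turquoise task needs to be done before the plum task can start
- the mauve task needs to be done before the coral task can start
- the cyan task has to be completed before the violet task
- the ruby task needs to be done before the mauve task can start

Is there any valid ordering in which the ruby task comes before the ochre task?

Yes

Nothing in the constraints forces the ochre task before the ruby task — there is no chain from the ochre task to the ruby task.
So a valid ordering placing the ruby task earlier than the ochre task exists.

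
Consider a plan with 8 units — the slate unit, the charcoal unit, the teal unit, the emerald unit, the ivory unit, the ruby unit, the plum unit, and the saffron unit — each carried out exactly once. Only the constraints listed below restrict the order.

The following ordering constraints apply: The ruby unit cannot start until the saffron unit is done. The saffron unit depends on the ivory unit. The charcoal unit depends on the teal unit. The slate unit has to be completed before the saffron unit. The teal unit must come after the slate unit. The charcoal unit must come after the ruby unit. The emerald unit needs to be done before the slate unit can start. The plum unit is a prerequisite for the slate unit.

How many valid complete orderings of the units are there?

26

The units with no prerequisites are the emerald unit, the ivory unit, the plum unit; any of them can be placed first.
Systematically extending each partial ordering one unit at a time and counting, there are 26 complete orderings.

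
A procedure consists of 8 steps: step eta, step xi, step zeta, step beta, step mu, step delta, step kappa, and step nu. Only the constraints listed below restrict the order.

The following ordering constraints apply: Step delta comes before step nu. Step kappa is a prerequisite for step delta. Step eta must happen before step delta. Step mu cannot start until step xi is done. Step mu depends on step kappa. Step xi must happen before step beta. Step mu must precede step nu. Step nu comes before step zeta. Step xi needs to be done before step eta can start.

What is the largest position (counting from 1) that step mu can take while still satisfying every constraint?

6

Every step that must follow step mu has to come after it. Tracing all chains starting from step mu, those steps are: step zeta, step nu — 2 in total.
With 2 mandatory successors out of 8 steps total, the latest slot for step mu is 8−2 = 6, and it's reachable by doing all non-successors before step mu.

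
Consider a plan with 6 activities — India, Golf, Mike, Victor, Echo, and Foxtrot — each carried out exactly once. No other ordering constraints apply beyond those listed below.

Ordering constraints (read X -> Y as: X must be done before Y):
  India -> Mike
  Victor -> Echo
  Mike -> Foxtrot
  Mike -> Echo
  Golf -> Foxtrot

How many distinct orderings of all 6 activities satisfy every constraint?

3 activities have no prerequisites (India, Golf, Victor), so any of them could come first.
Enumerating by repeatedly choosing an available activity (one whose prerequisites are all placed) gives 30 distinct complete orderings.

30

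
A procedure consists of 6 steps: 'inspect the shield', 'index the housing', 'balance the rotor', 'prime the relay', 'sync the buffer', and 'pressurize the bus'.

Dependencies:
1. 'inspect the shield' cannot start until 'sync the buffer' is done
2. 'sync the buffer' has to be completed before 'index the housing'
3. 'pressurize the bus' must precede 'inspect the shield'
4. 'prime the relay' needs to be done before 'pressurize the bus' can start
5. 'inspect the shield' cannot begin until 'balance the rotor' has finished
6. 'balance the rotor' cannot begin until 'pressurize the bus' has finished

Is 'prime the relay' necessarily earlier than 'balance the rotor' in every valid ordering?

Yes

Following the dependencies: 'prime the relay' → 'pressurize the bus' → 'balance the rotor'.
So 'prime the relay' must precede 'balance the rotor' in any valid ordering.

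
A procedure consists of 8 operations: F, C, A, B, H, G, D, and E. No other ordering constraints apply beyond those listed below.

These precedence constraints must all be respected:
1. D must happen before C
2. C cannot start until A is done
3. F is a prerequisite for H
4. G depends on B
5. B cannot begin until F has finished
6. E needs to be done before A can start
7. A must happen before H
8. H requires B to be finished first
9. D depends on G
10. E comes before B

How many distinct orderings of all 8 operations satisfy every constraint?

2 operations have no prerequisites (F, E), so any of them could come first.
Enumerating by repeatedly choosing an available operation (one whose prerequisites are all placed) gives 30 distinct complete orderings.

30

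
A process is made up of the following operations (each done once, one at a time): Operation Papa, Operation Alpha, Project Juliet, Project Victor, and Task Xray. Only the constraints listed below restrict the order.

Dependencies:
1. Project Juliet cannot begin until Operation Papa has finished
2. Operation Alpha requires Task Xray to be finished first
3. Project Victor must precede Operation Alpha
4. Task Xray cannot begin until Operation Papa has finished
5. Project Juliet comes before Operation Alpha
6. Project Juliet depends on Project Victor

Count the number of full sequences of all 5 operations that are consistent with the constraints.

2 operations have no prerequisites (Operation Papa, Project Victor), so any of them could come first.
Enumerating by repeatedly choosing an available operation (one whose prerequisites are all placed) gives 5 distinct complete orderings.

5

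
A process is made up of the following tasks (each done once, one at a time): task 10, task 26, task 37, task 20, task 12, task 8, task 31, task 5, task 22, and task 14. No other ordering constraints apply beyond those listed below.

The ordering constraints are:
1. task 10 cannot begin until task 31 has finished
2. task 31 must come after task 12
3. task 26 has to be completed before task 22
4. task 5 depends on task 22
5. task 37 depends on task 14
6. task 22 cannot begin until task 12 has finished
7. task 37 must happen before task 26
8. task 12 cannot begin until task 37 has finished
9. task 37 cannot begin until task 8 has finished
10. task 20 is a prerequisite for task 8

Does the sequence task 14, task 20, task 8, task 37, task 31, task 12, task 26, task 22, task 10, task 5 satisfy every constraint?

No

Here task 12 comes after task 31.
But one of the constraints requires task 12 before task 31, so this ordering violates it.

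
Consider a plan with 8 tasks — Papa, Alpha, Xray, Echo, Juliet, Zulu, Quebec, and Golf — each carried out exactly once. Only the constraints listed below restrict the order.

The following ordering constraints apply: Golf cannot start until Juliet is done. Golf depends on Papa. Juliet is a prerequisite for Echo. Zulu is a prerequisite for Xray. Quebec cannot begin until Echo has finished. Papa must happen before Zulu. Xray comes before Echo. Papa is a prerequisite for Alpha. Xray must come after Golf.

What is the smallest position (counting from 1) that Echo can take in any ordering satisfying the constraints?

The tasks that are forced before Echo, directly or transitively, are Papa, Xray, Juliet, Zulu, Golf. That's 5 tasks.
So at minimum 5 tasks come before Echo, putting Echo no earlier than position 6. That position is achievable by scheduling exactly those predecessors first.

6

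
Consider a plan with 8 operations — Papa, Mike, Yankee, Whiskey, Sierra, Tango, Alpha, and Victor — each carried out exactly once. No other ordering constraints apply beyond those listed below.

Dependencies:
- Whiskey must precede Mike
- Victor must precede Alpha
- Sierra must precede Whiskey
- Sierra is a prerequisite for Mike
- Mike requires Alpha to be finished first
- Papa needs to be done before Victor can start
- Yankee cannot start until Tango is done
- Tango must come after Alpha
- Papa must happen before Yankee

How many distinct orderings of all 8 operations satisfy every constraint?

2 operations have no prerequisites (Papa, Sierra), so any of them could come first.
Enumerating by repeatedly choosing an available operation (one whose prerequisites are all placed) gives 46 distinct complete orderings.

46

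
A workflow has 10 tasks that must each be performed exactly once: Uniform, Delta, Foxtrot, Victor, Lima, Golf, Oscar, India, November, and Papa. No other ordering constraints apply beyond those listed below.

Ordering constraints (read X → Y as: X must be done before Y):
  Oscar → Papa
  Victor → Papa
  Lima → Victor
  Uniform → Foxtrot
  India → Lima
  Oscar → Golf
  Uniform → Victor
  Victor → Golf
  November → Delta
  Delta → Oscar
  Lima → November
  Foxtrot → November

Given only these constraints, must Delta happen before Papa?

Yes

Chaining the stated constraints: Delta → Oscar → Papa.
Hence Delta necessarily comes before Papa.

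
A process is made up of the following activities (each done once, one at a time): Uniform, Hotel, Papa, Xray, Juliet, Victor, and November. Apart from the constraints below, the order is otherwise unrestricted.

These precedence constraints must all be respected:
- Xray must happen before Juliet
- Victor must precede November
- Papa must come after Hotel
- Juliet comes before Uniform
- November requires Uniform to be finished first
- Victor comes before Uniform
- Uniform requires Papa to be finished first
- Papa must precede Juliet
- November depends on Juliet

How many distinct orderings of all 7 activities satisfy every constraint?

3 activities have no prerequisites (Hotel, Xray, Victor), so any of them could come first.
Counting all ways to extend the partial order to a total order gives 15.

15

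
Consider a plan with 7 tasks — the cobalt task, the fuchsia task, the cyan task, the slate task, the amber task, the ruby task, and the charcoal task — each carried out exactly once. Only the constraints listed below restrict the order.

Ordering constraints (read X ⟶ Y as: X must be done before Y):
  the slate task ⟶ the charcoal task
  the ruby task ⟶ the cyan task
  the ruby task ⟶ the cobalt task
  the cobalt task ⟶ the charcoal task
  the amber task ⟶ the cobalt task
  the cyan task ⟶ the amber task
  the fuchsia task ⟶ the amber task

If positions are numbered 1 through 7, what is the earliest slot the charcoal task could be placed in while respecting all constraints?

7

Working backwards through the constraints from the charcoal task, its full set of required predecessors is the cobalt task, the fuchsia task, the cyan task, the slate task, the amber task, the ruby task — 6 of them.
With 6 mandatory predecessors, the earliest the charcoal task can sit is position 6+1 = 7, and placing just those 6 first achieves it.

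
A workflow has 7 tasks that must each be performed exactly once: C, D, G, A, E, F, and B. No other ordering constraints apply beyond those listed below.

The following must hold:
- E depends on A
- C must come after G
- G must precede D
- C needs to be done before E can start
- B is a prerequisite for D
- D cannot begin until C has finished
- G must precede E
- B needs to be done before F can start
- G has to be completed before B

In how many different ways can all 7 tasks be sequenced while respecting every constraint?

2 tasks have no prerequisites (G, A), so any of them could come first.
Systematically extending each partial ordering one task at a time and counting, there are 77 complete orderings.

77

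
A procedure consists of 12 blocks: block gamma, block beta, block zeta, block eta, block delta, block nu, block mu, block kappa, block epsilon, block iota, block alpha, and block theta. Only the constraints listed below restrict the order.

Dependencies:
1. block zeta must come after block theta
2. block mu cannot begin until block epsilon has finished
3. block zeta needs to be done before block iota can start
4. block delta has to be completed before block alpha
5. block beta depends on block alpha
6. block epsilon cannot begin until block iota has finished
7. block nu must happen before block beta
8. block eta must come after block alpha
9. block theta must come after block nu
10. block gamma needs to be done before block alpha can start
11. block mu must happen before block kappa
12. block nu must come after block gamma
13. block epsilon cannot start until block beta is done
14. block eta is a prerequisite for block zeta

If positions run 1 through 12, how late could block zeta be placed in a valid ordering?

The blocks that are forced after block zeta, directly or by a chain of constraints, are block mu, block kappa, block epsilon, block iota. That's 4 blocks.
With 4 mandatory successors out of 12 blocks total, the latest slot for block zeta is 12−4 = 8, and it's reachable by doing all non-successors before block zeta.

8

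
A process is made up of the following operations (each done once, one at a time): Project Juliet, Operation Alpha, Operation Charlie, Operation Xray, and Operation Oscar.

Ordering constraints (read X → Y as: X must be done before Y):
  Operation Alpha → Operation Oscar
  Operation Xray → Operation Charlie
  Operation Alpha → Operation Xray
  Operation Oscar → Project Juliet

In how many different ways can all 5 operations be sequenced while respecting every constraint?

Only Operation Alpha has no prerequisites, so it must go first.
Systematically extending each partial ordering one operation at a time and counting, there are 6 complete orderings.

6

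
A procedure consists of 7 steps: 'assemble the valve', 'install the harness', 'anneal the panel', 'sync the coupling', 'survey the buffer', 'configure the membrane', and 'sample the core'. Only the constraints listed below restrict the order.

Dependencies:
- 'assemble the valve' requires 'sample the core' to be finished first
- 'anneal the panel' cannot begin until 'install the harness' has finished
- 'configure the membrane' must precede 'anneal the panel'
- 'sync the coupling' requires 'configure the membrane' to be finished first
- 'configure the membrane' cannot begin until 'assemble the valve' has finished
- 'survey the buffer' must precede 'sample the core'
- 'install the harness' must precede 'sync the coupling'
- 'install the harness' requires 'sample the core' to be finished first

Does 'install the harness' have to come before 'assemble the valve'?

No

'install the harness' and 'assemble the valve' are not related by any chain of constraints.
A valid ordering placing 'assemble the valve' before 'install the harness' exists, so the answer is no.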